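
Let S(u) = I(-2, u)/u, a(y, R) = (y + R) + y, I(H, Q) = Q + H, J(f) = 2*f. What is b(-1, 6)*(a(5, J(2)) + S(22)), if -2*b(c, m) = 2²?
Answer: -328/11 ≈ -29.818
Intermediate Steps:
I(H, Q) = H + Q
a(y, R) = R + 2*y (a(y, R) = (R + y) + y = R + 2*y)
b(c, m) = -2 (b(c, m) = -½*2² = -½*4 = -2)
S(u) = (-2 + u)/u
b(-1, 6)*(a(5, J(2)) + S(22)) = -2*((2*2 + 2*5) + (-2 + 22)/22) = -2*((4 + 10) + (1/22)*20) = -2*(14 + 10/11) = -2*164/11 = -328/11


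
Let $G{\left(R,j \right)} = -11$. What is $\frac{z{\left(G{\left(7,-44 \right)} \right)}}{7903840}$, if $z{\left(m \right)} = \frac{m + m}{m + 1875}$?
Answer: $- \frac{11}{7366378880} \approx -1.4933 \cdot 10^{-9}$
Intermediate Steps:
$z{\left(m \right)} = \frac{2 m}{1875 + m}$
$\frac{z{\left(G{\left(7,-44 \right)} \right)}}{7903840} = \frac{2 \left(-11\right) \frac{1}{1875 - 11}}{7903840} = 2 \left(-11\right) \frac{1}{1864} \cdot \frac{1}{7903840} = \left(- \frac{11}{932}\right) \frac{1}{7903840} = - \frac{11}{7366378880}$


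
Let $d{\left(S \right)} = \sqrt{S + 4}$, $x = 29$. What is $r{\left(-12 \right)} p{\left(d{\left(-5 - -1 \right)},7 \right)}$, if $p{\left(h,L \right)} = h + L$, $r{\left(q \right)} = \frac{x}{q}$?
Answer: $- \frac{203}{12} \approx -16.917$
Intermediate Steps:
$d{\left(S \right)} = \sqrt{4 + S}$
$r{\left(q \right)} = \frac{29}{q}$
$p{\left(h,L \right)} = L + h$
$r{\left(-12 \right)} p{\left(d{\left(-5 - -1 \right)},7 \right)} = \frac{29}{-12} \left(7 + \sqrt{4 - 4}\right) = 29 \left(- \frac{1}{12}\right) \left(7 + \sqrt{4 + \left(-5 + 1\right)}\right) = - \frac{29 \left(7 + \sqrt{4 - 4}\right)}{12} = - \frac{29 \left(7 + \sqrt{0}\right)}{12} = - \frac{29 \left(7 + 0\right)}{12} = \left(- \frac{29}{12}\right) 7 = - \frac{203}{12}$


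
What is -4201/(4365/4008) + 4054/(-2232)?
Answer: -2088846487/541260 ≈ -3859.2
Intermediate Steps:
-4201/(4365/4008) + 4054/(-2232) = -4201/(4365*(1/4008)) + 4054*(-1/2232) = -4201/1455/1336 - 2027/1116 = -4201*1336/1455 - 2027/1116 = -5612536/1455 - 2027/1116 = -2088846487/541260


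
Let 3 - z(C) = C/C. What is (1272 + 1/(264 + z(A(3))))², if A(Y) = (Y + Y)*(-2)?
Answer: 114482752609/70756 ≈ 1.6180e+6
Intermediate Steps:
A(Y) = -4*Y (A(Y) = (2*Y)*(-2) = -4*Y)
z(C) = 2 (z(C) = 3 - C/C = 3 - 1*1 = 3 - 1 = 2)
(1272 + 1/(264 + z(A(3))))² = (1272 + 1/(264 + 2))² = (1272 + 1/266)² = (338353/266)² = 114482752609/70756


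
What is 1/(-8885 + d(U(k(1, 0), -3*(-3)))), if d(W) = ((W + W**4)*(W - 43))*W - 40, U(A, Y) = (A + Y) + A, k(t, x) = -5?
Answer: -1/8925 ≈ -0.00011204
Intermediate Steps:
U(A, Y) = Y + 2*A
d(W) = -40 + W*(-43 + W)*(W + W**4) (d(W) = ((W + W**4)*(-43 + W))*W - 40 = ((-43 + W)*(W + W**4))*W - 40 = W*(-43 + W)*(W + W**4) - 40 = -40 + W*(-43 + W)*(W + W**4))
1/(-8885 + d(U(k(1, 0), -3*(-3)))) = 1/(-8885 + (-40 + (-3*(-3) + 2*(-5))**3 + (-3*(-3) + 2*(-5))**6 - 43*(-3*(-3) + 2*(-5))**2 - 43*(-3*(-3) + 2*(-5))**5)) = 1/(-8885 + (-40 + (9 - 10)**3 + (9 - 10)**6 - 43*(9 - 10)**2 - 43*(9 - 10)**5)) = 1/(-8885 + (-40 + (-1)**3 + (-1)**6 - 43*(-1)**2 - 43*(-1)**5)) = 1/(-8885 + (-40 - 1 + 1 - 43*1 - 43*(-1))) = 1/(-8885 + (-40 - 1 + 1 - 43 + 43)) = 1/(-8885 - 40) = 1/(-8925) = -1/8925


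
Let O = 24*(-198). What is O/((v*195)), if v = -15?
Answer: 528/325 ≈ 1.6246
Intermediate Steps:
O = -4752
O/((v*195)) = -4752/((-15*195)) = -4752/(-2925) = -4752*(-1/2925) = 528/325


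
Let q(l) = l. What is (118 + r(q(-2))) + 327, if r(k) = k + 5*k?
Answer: 433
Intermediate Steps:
r(k) = 6*k
(118 + r(q(-2))) + 327 = (118 + 6*(-2)) + 327 = (118 - 12) + 327 = 106 + 327 = 433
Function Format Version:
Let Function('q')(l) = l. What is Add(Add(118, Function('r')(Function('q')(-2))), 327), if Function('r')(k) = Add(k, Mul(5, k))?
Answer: 433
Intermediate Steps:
Function('r')(k) = Mul(6, k)
Add(Add(118, Function('r')(Function('q')(-2))), 327) = Add(Add(118, Mul(6, -2)), 327) = Add(Add(118, -12), 327) = Add(106, 327) = 433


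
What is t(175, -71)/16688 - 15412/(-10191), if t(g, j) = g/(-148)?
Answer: 5437592009/3595710912 ≈ 1.5122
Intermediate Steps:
t(g, j) = -g/148 (t(g, j) = g*(-1/148) = -g/148)
t(175, -71)/16688 - 15412/(-10191) = -1/148*175/16688 - 15412/(-10191) = -175/148*1/16688 - 15412*(-1/10191) = -25/352832 + 15412/10191 = 5437592009/3595710912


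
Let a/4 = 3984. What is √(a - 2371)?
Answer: √13565 ≈ 116.47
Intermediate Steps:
a = 15936 (a = 4*3984 = 15936)
√(a - 2371) = √(15936 - 2371) = √13565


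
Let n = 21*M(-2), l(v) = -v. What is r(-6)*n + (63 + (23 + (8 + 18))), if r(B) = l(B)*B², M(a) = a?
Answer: -8960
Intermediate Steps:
r(B) = -B³ (r(B) = (-B)*B² = -B³)
n = -42 (n = 21*(-2) = -42)
r(-6)*n + (63 + (23 + (8 + 18))) = -1*(-6)³*(-42) + (63 + (23 + (8 + 18))) = -1*(-216)*(-42) + (63 + (23 + 26)) = 216*(-42) + (63 + 49) = -9072 + 112 = -8960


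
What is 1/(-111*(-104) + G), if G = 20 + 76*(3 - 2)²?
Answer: 1/11640 ≈ 8.5911e-5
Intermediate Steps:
G = 96 (G = 20 + 76*1² = 20 + 76*1 = 20 + 76 = 96)
1/(-111*(-104) + G) = 1/(-111*(-104) + 96) = 1/(11544 + 96) = 1/11640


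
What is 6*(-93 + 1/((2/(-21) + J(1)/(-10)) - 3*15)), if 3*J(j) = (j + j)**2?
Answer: -883524/1583 ≈ -558.13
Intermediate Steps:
J(j) = 4*j**2/3 (J(j) = (j + j)**2/3 = (2*j)**2/3 = (4*j**2)/3 = 4*j**2/3)
6*(-93 + 1/((2/(-21) + J(1)/(-10)) - 3*15)) = 6*(-93 + 1/((2/(-21) + ((4/3)*1**2)/(-10)) - 3*15)) = 6*(-93 + 1/((2*(-1/21) + ((4/3)*1)*(-1/10)) - 45)) = 6*(-93 + 1/((-2/21 + (4/3)*(-1/10)) - 45)) = 6*(-93 + 1/((-2/21 - 2/15) - 45)) = 6*(-93 + 1/(-8/35 - 45)) = 6*(-93 + 1/(-1583/35)) = 6*(-93 - 35/1583) = 6*(-147254/1583) = -883524/1583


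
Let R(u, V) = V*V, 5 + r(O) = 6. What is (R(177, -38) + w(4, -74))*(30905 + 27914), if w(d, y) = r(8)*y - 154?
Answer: 71523904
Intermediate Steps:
r(O) = 1 (r(O) = -5 + 6 = 1)
w(d, y) = -154 + y (w(d, y) = 1*y - 154 = y - 154 = -154 + y)
R(u, V) = V**2
(R(177, -38) + w(4, -74))*(30905 + 27914) = ((-38)**2 + (-154 - 74))*(30905 + 27914) = (1444 - 228)*58819 = 1216*58819 = 71523904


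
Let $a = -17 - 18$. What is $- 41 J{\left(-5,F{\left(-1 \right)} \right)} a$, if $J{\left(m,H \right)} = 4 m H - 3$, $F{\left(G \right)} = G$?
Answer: $24395$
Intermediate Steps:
$J{\left(m,H \right)} = -3 + 4 H m$ ($J{\left(m,H \right)} = 4 H m - 3 = -3 + 4 H m$)
$a = -35$ ($a = -17 - 18 = -35$)
$- 41 J{\left(-5,F{\left(-1 \right)} \right)} a = - 41 \left(-3 + 4 \left(-1\right) \left(-5\right)\right) \left(-35\right) = - 41 \left(-3 + 20\right) \left(-35\right) = - 41 \cdot 17 \left(-35\right) = - 697 \left(-35\right) = \left(-1\right) \left(-24395\right) = 24395$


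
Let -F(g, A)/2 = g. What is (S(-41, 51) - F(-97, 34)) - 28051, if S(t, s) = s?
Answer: -28194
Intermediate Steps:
F(g, A) = -2*g
(S(-41, 51) - F(-97, 34)) - 28051 = (51 - (-2)*(-97)) - 28051 = (51 - 1*194) - 28051 = (51 - 194) - 28051 = -143 - 28051 = -28194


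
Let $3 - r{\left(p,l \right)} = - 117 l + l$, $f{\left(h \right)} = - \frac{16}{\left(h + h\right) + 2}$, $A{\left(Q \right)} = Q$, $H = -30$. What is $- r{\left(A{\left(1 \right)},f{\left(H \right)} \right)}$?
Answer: $-35$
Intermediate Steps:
$f{\left(h \right)} = - \frac{16}{2 + 2 h}$ ($f{\left(h \right)} = - \frac{16}{2 h + 2} = - \frac{16}{2 + 2 h}$)
$r{\left(p,l \right)} = 3 + 116 l$ ($r{\left(p,l \right)} = 3 - \left(- 117 l + l\right) = 3 - - 116 l = 3 + 116 l$)
$- r{\left(A{\left(1 \right)},f{\left(H \right)} \right)} = - (3 + 116 \left(- \frac{8}{1 - 30}\right)) = - (3 + 116 \left(- \frac{8}{-29}\right)) = - (3 + 116 \left(\left(-8\right) \left(- \frac{1}{29}\right)\right)) = - (3 + 116 \cdot \frac{8}{29}) = - (3 + 32) = \left(-1\right) 35 = -35$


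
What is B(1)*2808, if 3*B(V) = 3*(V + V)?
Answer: 5616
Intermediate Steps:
B(V) = 2*V (B(V) = (3*(V + V))/3 = (3*(2*V))/3 = (6*V)/3 = 2*V)
B(1)*2808 = (2*1)*2808 = 2*2808 = 5616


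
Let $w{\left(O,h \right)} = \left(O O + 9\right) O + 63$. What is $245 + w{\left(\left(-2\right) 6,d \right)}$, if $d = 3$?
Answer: $-1528$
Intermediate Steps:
$w{\left(O,h \right)} = 63 + O \left(9 + O^{2}\right)$ ($w{\left(O,h \right)} = \left(O^{2} + 9\right) O + 63 = \left(9 + O^{2}\right) O + 63 = O \left(9 + O^{2}\right) + 63 = 63 + O \left(9 + O^{2}\right)$)
$245 + w{\left(\left(-2\right) 6,d \right)} = 245 + \left(63 + \left(\left(-2\right) 6\right)^{3} + 9 \left(\left(-2\right) 6\right)\right) = 245 + \left(63 + \left(-12\right)^{3} + 9 \left(-12\right)\right) = 245 - 1773 = -1528$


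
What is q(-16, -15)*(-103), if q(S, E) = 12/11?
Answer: -1236/11 ≈ -112.36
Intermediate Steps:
q(S, E) = 12/11 (q(S, E) = 12*(1/11) = 12/11)
q(-16, -15)*(-103) = (12/11)*(-103) = -1236/11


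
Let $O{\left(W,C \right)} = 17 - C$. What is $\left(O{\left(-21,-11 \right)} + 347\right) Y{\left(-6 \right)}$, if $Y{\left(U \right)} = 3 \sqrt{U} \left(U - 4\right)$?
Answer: $- 11250 i \sqrt{6} \approx - 27557.0 i$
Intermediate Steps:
$Y{\left(U \right)} = 3 \sqrt{U} \left(-4 + U\right)$
$\left(O{\left(-21,-11 \right)} + 347\right) Y{\left(-6 \right)} = \left(\left(17 - -11\right) + 347\right) 3 \sqrt{-6} \left(-4 - 6\right) = \left(\left(17 + 11\right) + 347\right) 3 i \sqrt{6} \left(-10\right) = \left(28 + 347\right) \left(- 30 i \sqrt{6}\right) = 375 \left(- 30 i \sqrt{6}\right) = - 11250 i \sqrt{6}$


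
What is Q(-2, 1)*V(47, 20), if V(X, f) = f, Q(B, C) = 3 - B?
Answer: 100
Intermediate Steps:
Q(-2, 1)*V(47, 20) = (3 - 1*(-2))*20 = (3 + 2)*20 = 5*20 = 100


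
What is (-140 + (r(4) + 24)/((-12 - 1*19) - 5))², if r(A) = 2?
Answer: 6416089/324 ≈ 19803.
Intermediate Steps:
(-140 + (r(4) + 24)/((-12 - 1*19) - 5))² = (-140 + (2 + 24)/((-12 - 1*19) - 5))² = (-140 + 26/((-12 - 19) - 5))² = (-140 + 26/(-31 - 5))² = (-140 + 26/(-36))² = (-140 + 26*(-1/36))² = (-140 - 13/18)² = (-2533/18)² = 6416089/324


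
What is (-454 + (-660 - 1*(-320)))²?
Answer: 630436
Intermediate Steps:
(-454 + (-660 - 1*(-320)))² = (-454 + (-660 + 320))² = (-454 - 340)² = (-794)² = 630436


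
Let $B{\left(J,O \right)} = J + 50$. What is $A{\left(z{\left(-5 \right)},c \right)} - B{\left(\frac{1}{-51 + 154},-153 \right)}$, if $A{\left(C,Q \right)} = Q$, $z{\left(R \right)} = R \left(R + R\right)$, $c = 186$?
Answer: $\frac{14007}{103} \approx 135.99$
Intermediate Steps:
$z{\left(R \right)} = 2 R^{2}$ ($z{\left(R \right)} = R 2 R = 2 R^{2}$)
$B{\left(J,O \right)} = 50 + J$
$A{\left(z{\left(-5 \right)},c \right)} - B{\left(\frac{1}{-51 + 154},-153 \right)} = 186 - \left(50 + \frac{1}{-51 + 154}\right) = 186 - \left(50 + \frac{1}{103}\right) = 186 - \frac{5151}{103} = \frac{14007}{103}$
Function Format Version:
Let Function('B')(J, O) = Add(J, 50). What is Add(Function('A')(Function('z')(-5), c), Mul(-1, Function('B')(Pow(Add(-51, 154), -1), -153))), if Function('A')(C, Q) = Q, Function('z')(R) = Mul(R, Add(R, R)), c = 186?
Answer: Rational(14007, 103) ≈ 135.99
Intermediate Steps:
Function('z')(R) = Mul(2, Pow(R, 2)) (Function('z')(R) = Mul(R, Mul(2, R)) = Mul(2, Pow(R, 2)))
Function('B')(J, O) = Add(50, J)
Add(Function('A')(Function('z')(-5), c), Mul(-1, Function('B')(Pow(Add(-51, 154), -1), -153))) = Add(186, Mul(-1, Add(50, Pow(Add(-51, 154), -1)))) = Add(186, Mul(-1, Add(50, Pow(103, -1)))) = Add(186, Mul(-1, Add(50, Rational(1, 103)))) = Add(186, Mul(-1, Rational(5151, 103))) = Add(186, Rational(-5151, 103)) = Rational(14007, 103)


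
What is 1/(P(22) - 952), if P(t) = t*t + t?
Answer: -1/446 ≈ -0.0022422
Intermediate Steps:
P(t) = t + t² (P(t) = t² + t = t + t²)
1/(P(22) - 952) = 1/(22*(1 + 22) - 952) = 1/(22*23 - 952) = 1/(506 - 952) = 1/(-446) = -1/446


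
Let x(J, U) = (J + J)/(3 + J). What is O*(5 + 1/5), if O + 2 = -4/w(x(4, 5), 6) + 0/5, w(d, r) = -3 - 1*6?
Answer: -364/45 ≈ -8.0889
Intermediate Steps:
x(J, U) = 2*J/(3 + J) (x(J, U) = (2*J)/(3 + J) = 2*J/(3 + J))
w(d, r) = -9 (w(d, r) = -3 - 6 = -9)
O = -14/9 (O = -2 + (-4/(-9) + 0/5) = -2 + (-4*(-1/9) + 0*(1/5)) = -2 + (4/9 + 0) = -2 + 4/9 = -14/9 ≈ -1.5556)
O*(5 + 1/5) = -14*(5 + 1/5)/9 = -14/9*26/5 = -364/45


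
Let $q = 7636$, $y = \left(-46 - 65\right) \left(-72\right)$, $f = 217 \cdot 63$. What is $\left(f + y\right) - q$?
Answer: $14027$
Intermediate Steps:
$f = 13671$
$y = 7992$ ($y = \left(-111\right) \left(-72\right) = 7992$)
$\left(f + y\right) - q = \left(13671 + 7992\right) - 7636 = 21663 - 7636 = 14027$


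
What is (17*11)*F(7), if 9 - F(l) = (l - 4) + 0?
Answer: 1122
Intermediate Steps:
F(l) = 13 - l (F(l) = 9 - ((l - 4) + 0) = 9 - ((-4 + l) + 0) = 9 - (-4 + l) = 9 + (4 - l) = 13 - l)
(17*11)*F(7) = (17*11)*(13 - 1*7) = 187*(13 - 7) = 187*6 = 1122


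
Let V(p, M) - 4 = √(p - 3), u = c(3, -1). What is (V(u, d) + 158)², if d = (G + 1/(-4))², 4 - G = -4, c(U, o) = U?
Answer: 26244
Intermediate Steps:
u = 3
G = 8 (G = 4 - 1*(-4) = 4 + 4 = 8)
d = 961/16 (d = (8 + 1/(-4))² = (8 - ¼)² = (31/4)² = 961/16 ≈ 60.063)
V(p, M) = 4 + √(-3 + p) (V(p, M) = 4 + √(p - 3) = 4 + √(-3 + p))
(V(u, d) + 158)² = ((4 + √(-3 + 3)) + 158)² = ((4 + √0) + 158)² = ((4 + 0) + 158)² = (4 + 158)² = 162² = 26244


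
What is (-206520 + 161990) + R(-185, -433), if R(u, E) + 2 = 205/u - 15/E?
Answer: -713464370/16021 ≈ -44533.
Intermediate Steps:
R(u, E) = -2 - 15/E + 205/u (R(u, E) = -2 + (205/u - 15/E) = -2 + (-15/E + 205/u) = -2 - 15/E + 205/u)
(-206520 + 161990) + R(-185, -433) = (-206520 + 161990) + (-2 - 15/(-433) + 205/(-185)) = -44530 + (-2 - 15*(-1/433) + 205*(-1/185)) = -44530 + (-2 + 15/433 - 41/37) = -44530 - 49240/16021 = -713464370/16021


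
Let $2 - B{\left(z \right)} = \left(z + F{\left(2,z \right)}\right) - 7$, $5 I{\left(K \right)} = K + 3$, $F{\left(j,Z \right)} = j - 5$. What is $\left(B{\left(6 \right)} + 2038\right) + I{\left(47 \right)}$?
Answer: $2054$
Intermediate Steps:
$F{\left(j,Z \right)} = -5 + j$
$I{\left(K \right)} = \frac{3}{5} + \frac{K}{5}$ ($I{\left(K \right)} = \frac{K + 3}{5} = \frac{3 + K}{5} = \frac{3}{5} + \frac{K}{5}$)
$B{\left(z \right)} = 12 - z$ ($B{\left(z \right)} = 2 - \left(\left(z + \left(-5 + 2\right)\right) - 7\right) = 2 - \left(\left(z - 3\right) - 7\right) = 2 - \left(\left(-3 + z\right) - 7\right) = 2 - \left(-10 + z\right) = 12 - z$)
$\left(B{\left(6 \right)} + 2038\right) + I{\left(47 \right)} = \left(\left(12 - 6\right) + 2038\right) + \left(\frac{3}{5} + \frac{1}{5} \cdot 47\right) = \left(\left(12 - 6\right) + 2038\right) + \left(\frac{3}{5} + \frac{47}{5}\right) = \left(6 + 2038\right) + 10 = 2044 + 10 = 2054$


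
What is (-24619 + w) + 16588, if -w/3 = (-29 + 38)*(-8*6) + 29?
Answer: -6822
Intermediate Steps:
w = 1209 (w = -3*((-29 + 38)*(-8*6) + 29) = -3*(9*(-48) + 29) = -3*(-432 + 29) = -3*(-403) = 1209)
(-24619 + w) + 16588 = (-24619 + 1209) + 16588 = -23410 + 16588 = -6822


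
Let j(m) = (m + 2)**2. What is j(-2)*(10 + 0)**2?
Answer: 0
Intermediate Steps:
j(m) = (2 + m)**2
j(-2)*(10 + 0)**2 = (2 - 2)**2*(10 + 0)**2 = 0**2*10**2 = 0*100 = 0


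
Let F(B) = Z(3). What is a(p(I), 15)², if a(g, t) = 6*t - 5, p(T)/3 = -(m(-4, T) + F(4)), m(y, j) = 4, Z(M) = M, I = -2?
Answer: 7225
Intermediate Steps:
F(B) = 3
p(T) = -21 (p(T) = 3*(-(4 + 3)) = 3*(-1*7) = 3*(-7) = -21)
a(g, t) = -5 + 6*t
a(p(I), 15)² = (-5 + 6*15)² = (-5 + 90)² = 85² = 7225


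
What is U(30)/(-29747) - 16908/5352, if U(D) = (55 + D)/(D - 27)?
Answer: -125778479/39801486 ≈ -3.1601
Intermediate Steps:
U(D) = (55 + D)/(-27 + D)
U(30)/(-29747) - 16908/5352 = ((55 + 30)/(-27 + 30))/(-29747) - 16908/5352 = (85/3)*(-1/29747) - 16908*1/5352 = ((⅓)*85)*(-1/29747) - 1409/446 = (85/3)*(-1/29747) - 1409/446 = -85/89241 - 1409/446 = -125778479/39801486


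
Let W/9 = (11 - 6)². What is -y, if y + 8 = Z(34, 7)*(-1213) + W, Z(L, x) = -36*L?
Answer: -1484929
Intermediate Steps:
W = 225 (W = 9*(11 - 6)² = 9*5² = 9*25 = 225)
y = 1484929 (y = -8 + (-36*34*(-1213) + 225) = -8 + (-1224*(-1213) + 225) = -8 + (1484712 + 225) = -8 + 1484937 = 1484929)
-y = -1*1484929 = -1484929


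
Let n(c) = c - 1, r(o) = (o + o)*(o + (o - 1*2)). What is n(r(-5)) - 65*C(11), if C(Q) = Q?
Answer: -596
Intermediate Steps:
r(o) = 2*o*(-2 + 2*o) (r(o) = (2*o)*(o + (o - 2)) = (2*o)*(o + (-2 + o)) = (2*o)*(-2 + 2*o) = 2*o*(-2 + 2*o))
n(c) = -1 + c
n(r(-5)) - 65*C(11) = (-1 + 4*(-5)*(-1 - 5)) - 65*11 = (-1 + 4*(-5)*(-6)) - 715 = (-1 + 120) - 715 = 119 - 715 = -596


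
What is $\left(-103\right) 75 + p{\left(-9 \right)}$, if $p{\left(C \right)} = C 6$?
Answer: $-7779$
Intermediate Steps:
$p{\left(C \right)} = 6 C$
$\left(-103\right) 75 + p{\left(-9 \right)} = \left(-103\right) 75 + 6 \left(-9\right) = -7725 - 54 = -7779$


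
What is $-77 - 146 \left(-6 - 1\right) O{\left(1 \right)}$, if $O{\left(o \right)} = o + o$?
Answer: $1967$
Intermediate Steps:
$O{\left(o \right)} = 2 o$
$-77 - 146 \left(-6 - 1\right) O{\left(1 \right)} = -77 - 146 \left(-6 - 1\right) 2 \cdot 1 = -77 - 146 \left(\left(-7\right) 2\right) = -77 - -2044 = -77 + 2044 = 1967$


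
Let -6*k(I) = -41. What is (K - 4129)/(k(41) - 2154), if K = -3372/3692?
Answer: 22871460/11891009 ≈ 1.9234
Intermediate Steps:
k(I) = 41/6 (k(I) = -⅙*(-41) = 41/6)
K = -843/923 (K = -3372/3692 = -1*843/923 = -843/923 ≈ -0.91333)
(K - 4129)/(k(41) - 2154) = (-843/923 - 4129)/(41/6 - 2154) = -3811910/(923*(-12883/6)) = -3811910/923*(-6/12883) = 22871460/11891009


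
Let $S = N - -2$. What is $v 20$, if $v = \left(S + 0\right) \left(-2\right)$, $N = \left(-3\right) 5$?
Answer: $520$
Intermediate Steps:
$N = -15$
$S = -13$ ($S = -15 - -2 = -15 + 2 = -13$)
$v = 26$ ($v = \left(-13 + 0\right) \left(-2\right) = \left(-13\right) \left(-2\right) = 26$)
$v 20 = 26 \cdot 20 = 520$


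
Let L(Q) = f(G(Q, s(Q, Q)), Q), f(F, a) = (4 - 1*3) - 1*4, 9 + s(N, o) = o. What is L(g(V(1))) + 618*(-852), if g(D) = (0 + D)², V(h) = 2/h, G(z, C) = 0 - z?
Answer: -526539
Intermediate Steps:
s(N, o) = -9 + o
G(z, C) = -z
g(D) = D²
f(F, a) = -3 (f(F, a) = (4 - 3) - 4 = 1 - 4 = -3)
L(Q) = -3
L(g(V(1))) + 618*(-852) = -3 + 618*(-852) = -3 - 526536 = -526539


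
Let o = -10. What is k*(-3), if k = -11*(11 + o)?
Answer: 33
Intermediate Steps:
k = -11 (k = -11*(11 - 10) = -11*1 = -11)
k*(-3) = -11*(-3) = 33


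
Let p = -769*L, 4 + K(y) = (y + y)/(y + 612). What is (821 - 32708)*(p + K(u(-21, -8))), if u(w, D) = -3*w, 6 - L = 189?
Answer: -112181006331/25 ≈ -4.4872e+9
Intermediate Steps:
L = -183 (L = 6 - 1*189 = 6 - 189 = -183)
K(y) = -4 + 2*y/(612 + y) (K(y) = -4 + (y + y)/(y + 612) = -4 + (2*y)/(612 + y) = -4 + 2*y/(612 + y))
p = 140727 (p = -769*(-183) = 140727)
(821 - 32708)*(p + K(u(-21, -8))) = (821 - 32708)*(140727 + 2*(-1224 - (-3)*(-21))/(612 - 3*(-21))) = -31887*(140727 + 2*(-1224 - 1*63)/(612 + 63)) = -31887*(140727 + 2*(-1224 - 63)/675) = -31887*(140727 + 2*(1/675)*(-1287)) = -31887*(140727 - 286/75) = -31887*10554239/75 = -112181006331/25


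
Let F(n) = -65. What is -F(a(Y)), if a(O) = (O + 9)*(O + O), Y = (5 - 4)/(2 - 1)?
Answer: 65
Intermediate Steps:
Y = 1 (Y = 1/1 = 1*1 = 1)
a(O) = 2*O*(9 + O) (a(O) = (9 + O)*(2*O) = 2*O*(9 + O))
-F(a(Y)) = -1*(-65) = 65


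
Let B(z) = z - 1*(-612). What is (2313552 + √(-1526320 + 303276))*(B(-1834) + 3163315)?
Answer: 7315666584336 + 6324186*I*√305761 ≈ 7.3157e+12 + 3.497e+9*I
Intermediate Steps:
B(z) = 612 + z (B(z) = z + 612 = 612 + z)
(2313552 + √(-1526320 + 303276))*(B(-1834) + 3163315) = (2313552 + √(-1526320 + 303276))*((612 - 1834) + 3163315) = (2313552 + √(-1223044))*(-1222 + 3163315) = (2313552 + 2*I*√305761)*3162093 = 7315666584336 + 6324186*I*√305761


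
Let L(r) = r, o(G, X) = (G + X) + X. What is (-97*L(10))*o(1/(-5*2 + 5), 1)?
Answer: -1746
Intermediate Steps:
o(G, X) = G + 2*X
(-97*L(10))*o(1/(-5*2 + 5), 1) = (-97*10)*(1/(-5*2 + 5) + 2*1) = -970*(1/(-10 + 5) + 2) = -970*(1/(-5) + 2) = -970*(-⅕ + 2) = -970*9/5 = -1746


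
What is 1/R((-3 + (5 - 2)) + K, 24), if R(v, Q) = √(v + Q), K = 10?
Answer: √34/34 ≈ 0.17150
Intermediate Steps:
R(v, Q) = √(Q + v)
1/R((-3 + (5 - 2)) + K, 24) = 1/(√(24 + ((-3 + (5 - 2)) + 10))) = 1/(√(24 + ((-3 + 3) + 10))) = 1/(√(24 + (0 + 10))) = 1/(√(24 + 10)) = 1/(√34) = √34/34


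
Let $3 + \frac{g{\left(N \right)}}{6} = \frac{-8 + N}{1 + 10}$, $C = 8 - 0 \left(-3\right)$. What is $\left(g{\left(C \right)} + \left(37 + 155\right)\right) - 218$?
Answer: $-44$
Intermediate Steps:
$C = 8$ ($C = 8 - 0 = 8 + 0 = 8$)
$g{\left(N \right)} = - \frac{246}{11} + \frac{6 N}{11}$ ($g{\left(N \right)} = -18 + 6 \frac{-8 + N}{1 + 10} = -18 + 6 \frac{-8 + N}{11} = -18 + 6 \left(-8 + N\right) \frac{1}{11} = -18 + 6 \left(- \frac{8}{11} + \frac{N}{11}\right) = -18 + \left(- \frac{48}{11} + \frac{6 N}{11}\right) = - \frac{246}{11} + \frac{6 N}{11}$)
$\left(g{\left(C \right)} + \left(37 + 155\right)\right) - 218 = \left(\left(- \frac{246}{11} + \frac{6}{11} \cdot 8\right) + \left(37 + 155\right)\right) - 218 = \left(\left(- \frac{246}{11} + \frac{48}{11}\right) + 192\right) - 218 = \left(-18 + 192\right) - 218 = 174 - 218 = -44$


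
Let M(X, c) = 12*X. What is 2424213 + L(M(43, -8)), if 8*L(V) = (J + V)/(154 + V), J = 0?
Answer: 3248445549/1340 ≈ 2.4242e+6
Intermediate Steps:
L(V) = V/(8*(154 + V)) (L(V) = ((0 + V)/(154 + V))/8 = (V/(154 + V))/8 = V/(8*(154 + V)))
2424213 + L(M(43, -8)) = 2424213 + (12*43)/(8*(154 + 12*43)) = 2424213 + (⅛)*516/(154 + 516) = 2424213 + (⅛)*516/670 = 2424213 + (⅛)*516*(1/670) = 2424213 + 129/1340 = 3248445549/1340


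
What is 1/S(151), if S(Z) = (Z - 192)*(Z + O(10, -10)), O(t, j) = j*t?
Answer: -1/2091 ≈ -0.00047824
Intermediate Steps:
S(Z) = (-192 + Z)*(-100 + Z) (S(Z) = (Z - 192)*(Z - 10*10) = (-192 + Z)*(Z - 100) = (-192 + Z)*(-100 + Z))
1/S(151) = 1/(19200 + 151² - 292*151) = 1/(19200 + 22801 - 44092) = 1/(-2091) = -1/2091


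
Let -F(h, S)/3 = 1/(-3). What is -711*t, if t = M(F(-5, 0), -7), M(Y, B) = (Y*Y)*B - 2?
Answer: 6399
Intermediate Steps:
F(h, S) = 1 (F(h, S) = -3/(-3) = -3*(-⅓) = 1)
M(Y, B) = -2 + B*Y² (M(Y, B) = Y²*B - 2 = B*Y² - 2 = -2 + B*Y²)
t = -9 (t = -2 - 7*1² = -2 - 7*1 = -2 - 7 = -9)
-711*t = -711*(-9) = 6399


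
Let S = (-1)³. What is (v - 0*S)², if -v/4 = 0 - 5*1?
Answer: 400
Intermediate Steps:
S = -1
v = 20 (v = -4*(0 - 5*1) = -4*(0 - 5) = -4*(-5) = 20)
(v - 0*S)² = (20 - 0*(-1))² = (20 - 237*0)² = (20 + 0)² = 20² = 400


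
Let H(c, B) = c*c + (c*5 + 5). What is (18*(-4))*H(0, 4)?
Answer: -360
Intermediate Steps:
H(c, B) = 5 + c² + 5*c (H(c, B) = c² + (5*c + 5) = c² + (5 + 5*c) = 5 + c² + 5*c)
(18*(-4))*H(0, 4) = (18*(-4))*(5 + 0² + 5*0) = -72*(5 + 0 + 0) = -72*5 = -360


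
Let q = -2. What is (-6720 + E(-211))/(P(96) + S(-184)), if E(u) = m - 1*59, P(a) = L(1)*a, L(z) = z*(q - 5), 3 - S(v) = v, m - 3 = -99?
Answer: 1375/97 ≈ 14.175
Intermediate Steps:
m = -96 (m = 3 - 99 = -96)
S(v) = 3 - v
L(z) = -7*z (L(z) = z*(-2 - 5) = z*(-7) = -7*z)
P(a) = -7*a (P(a) = (-7*1)*a = -7*a)
E(u) = -155 (E(u) = -96 - 1*59 = -96 - 59 = -155)
(-6720 + E(-211))/(P(96) + S(-184)) = (-6720 - 155)/(-7*96 + (3 - 1*(-184))) = -6875/(-672 + (3 + 184)) = -6875/(-672 + 187) = -6875/(-485) = -6875*(-1/485) = 1375/97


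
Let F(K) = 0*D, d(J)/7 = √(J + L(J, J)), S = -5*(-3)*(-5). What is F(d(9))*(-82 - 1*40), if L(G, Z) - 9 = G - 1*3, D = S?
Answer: 0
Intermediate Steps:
S = -75 (S = 15*(-5) = -75)
D = -75
L(G, Z) = 6 + G (L(G, Z) = 9 + (G - 1*3) = 9 + (G - 3) = 9 + (-3 + G) = 6 + G)
d(J) = 7*√(6 + 2*J) (d(J) = 7*√(J + (6 + J)) = 7*√(6 + 2*J))
F(K) = 0 (F(K) = 0*(-75) = 0)
F(d(9))*(-82 - 1*40) = 0*(-82 - 1*40) = 0*(-82 - 40) = 0*(-122) = 0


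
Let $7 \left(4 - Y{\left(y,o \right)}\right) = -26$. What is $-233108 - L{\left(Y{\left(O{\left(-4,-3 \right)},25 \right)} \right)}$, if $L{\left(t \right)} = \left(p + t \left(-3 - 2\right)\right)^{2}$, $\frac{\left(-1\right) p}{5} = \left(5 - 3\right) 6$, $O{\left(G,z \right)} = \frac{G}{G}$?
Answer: $- \frac{11898392}{49} \approx -2.4282 \cdot 10^{5}$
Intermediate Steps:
$O{\left(G,z \right)} = 1$
$Y{\left(y,o \right)} = \frac{54}{7}$ ($Y{\left(y,o \right)} = 4 - - \frac{26}{7} = 4 + \frac{26}{7} = \frac{54}{7}$)
$p = -60$ ($p = - 5 \left(5 - 3\right) 6 = - 5 \cdot 2 \cdot 6 = \left(-5\right) 12 = -60$)
$L{\left(t \right)} = \left(-60 - 5 t\right)^{2}$ ($L{\left(t \right)} = \left(-60 + t \left(-3 - 2\right)\right)^{2} = \left(-60 + t \left(-5\right)\right)^{2} = \left(-60 - 5 t\right)^{2}$)
$-233108 - L{\left(Y{\left(O{\left(-4,-3 \right)},25 \right)} \right)} = -233108 - 25 \left(12 + \frac{54}{7}\right)^{2} = -233108 - 25 \left(\frac{138}{7}\right)^{2} = -233108 - 25 \cdot \frac{19044}{49} = -233108 - \frac{476100}{49} = - \frac{11898392}{49}$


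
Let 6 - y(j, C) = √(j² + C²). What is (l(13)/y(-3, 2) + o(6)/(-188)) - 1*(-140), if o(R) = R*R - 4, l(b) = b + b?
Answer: 158488/1081 + 26*√13/23 ≈ 150.69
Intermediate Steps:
l(b) = 2*b
y(j, C) = 6 - √(C² + j²) (y(j, C) = 6 - √(j² + C²) = 6 - √(C² + j²))
o(R) = -4 + R² (o(R) = R² - 4 = -4 + R²)
(l(13)/y(-3, 2) + o(6)/(-188)) - 1*(-140) = ((2*13)/(6 - √(2² + (-3)²)) + (-4 + 6²)/(-188)) - 1*(-140) = (26/(6 - √(4 + 9)) + (-4 + 36)*(-1/188)) + 140 = (26/(6 - √13) + 32*(-1/188)) + 140 = (26/(6 - √13) - 8/47) + 140 = (-8/47 + 26/(6 - √13)) + 140 = 6572/47 + 26/(6 - √13)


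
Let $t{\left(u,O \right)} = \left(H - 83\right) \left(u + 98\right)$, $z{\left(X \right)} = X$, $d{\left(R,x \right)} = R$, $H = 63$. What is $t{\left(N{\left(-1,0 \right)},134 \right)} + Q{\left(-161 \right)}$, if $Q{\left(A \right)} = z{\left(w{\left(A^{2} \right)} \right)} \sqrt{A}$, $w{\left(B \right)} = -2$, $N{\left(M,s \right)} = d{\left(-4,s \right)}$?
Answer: $-1880 - 2 i \sqrt{161} \approx -1880.0 - 25.377 i$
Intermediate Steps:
$N{\left(M,s \right)} = -4$
$t{\left(u,O \right)} = -1960 - 20 u$ ($t{\left(u,O \right)} = \left(63 - 83\right) \left(u + 98\right) = - 20 \left(98 + u\right) = -1960 - 20 u$)
$Q{\left(A \right)} = - 2 \sqrt{A}$
$t{\left(N{\left(-1,0 \right)},134 \right)} + Q{\left(-161 \right)} = \left(-1960 - -80\right) - 2 \sqrt{-161} = \left(-1960 + 80\right) - 2 i \sqrt{161} = -1880 - 2 i \sqrt{161}$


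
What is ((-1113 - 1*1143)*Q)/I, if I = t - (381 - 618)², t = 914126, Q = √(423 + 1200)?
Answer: -2256*√1623/857957 ≈ -0.10593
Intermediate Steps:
Q = √1623 ≈ 40.286
I = 857957 (I = 914126 - (381 - 618)² = 914126 - 1*(-237)² = 914126 - 1*56169 = 914126 - 56169 = 857957)
((-1113 - 1*1143)*Q)/I = ((-1113 - 1*1143)*√1623)/857957 = ((-1113 - 1143)*√1623)*(1/857957) = -2256*√1623*(1/857957) = -2256*√1623/857957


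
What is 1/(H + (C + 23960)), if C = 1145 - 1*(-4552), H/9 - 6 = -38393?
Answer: -1/315826 ≈ -3.1663e-6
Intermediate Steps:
H = -345483 (H = 54 + 9*(-38393) = 54 - 345537 = -345483)
C = 5697 (C = 1145 + 4552 = 5697)
1/(H + (C + 23960)) = 1/(-345483 + (5697 + 23960)) = 1/(-345483 + 29657) = 1/(-315826) = -1/315826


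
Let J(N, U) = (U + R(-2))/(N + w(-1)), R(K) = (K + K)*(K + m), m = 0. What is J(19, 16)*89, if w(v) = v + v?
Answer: 2136/17 ≈ 125.65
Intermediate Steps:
R(K) = 2*K² (R(K) = (K + K)*(K + 0) = (2*K)*K = 2*K²)
w(v) = 2*v
J(N, U) = (8 + U)/(-2 + N) (J(N, U) = (U + 2*(-2)²)/(N + 2*(-1)) = (U + 2*4)/(N - 2) = (U + 8)/(-2 + N) = (8 + U)/(-2 + N))
J(19, 16)*89 = ((8 + 16)/(-2 + 19))*89 = (24/17)*89 = 2136/17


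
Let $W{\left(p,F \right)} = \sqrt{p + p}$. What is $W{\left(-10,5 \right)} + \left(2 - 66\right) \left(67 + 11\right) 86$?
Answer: $-429312 + 2 i \sqrt{5} \approx -4.2931 \cdot 10^{5} + 4.4721 i$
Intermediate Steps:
$W{\left(p,F \right)} = \sqrt{2} \sqrt{p}$ ($W{\left(p,F \right)} = \sqrt{2 p} = \sqrt{2} \sqrt{p}$)
$W{\left(-10,5 \right)} + \left(2 - 66\right) \left(67 + 11\right) 86 = \sqrt{2} \sqrt{-10} + \left(2 - 66\right) \left(67 + 11\right) 86 = \sqrt{2} i \sqrt{10} + \left(-64\right) 78 \cdot 86 = 2 i \sqrt{5} - 429312 = -429312 + 2 i \sqrt{5}$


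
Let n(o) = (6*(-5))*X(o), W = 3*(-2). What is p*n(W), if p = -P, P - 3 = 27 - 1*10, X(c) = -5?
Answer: -3000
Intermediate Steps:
P = 20 (P = 3 + (27 - 1*10) = 3 + (27 - 10) = 3 + 17 = 20)
W = -6
n(o) = 150 (n(o) = (6*(-5))*(-5) = -30*(-5) = 150)
p = -20 (p = -1*20 = -20)
p*n(W) = -20*150 = -3000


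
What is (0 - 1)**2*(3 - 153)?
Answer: -150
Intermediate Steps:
(0 - 1)**2*(3 - 153) = (-1)**2*(-150) = 1*(-150) = -150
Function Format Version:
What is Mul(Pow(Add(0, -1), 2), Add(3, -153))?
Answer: -150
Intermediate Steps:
Mul(Pow(Add(0, -1), 2), Add(3, -153)) = Mul(Pow(-1, 2), -150) = Mul(1, -150) = -150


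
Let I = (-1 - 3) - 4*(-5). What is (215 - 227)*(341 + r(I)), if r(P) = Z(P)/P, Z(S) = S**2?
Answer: -4284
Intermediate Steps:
I = 16 (I = -4 + 20 = 16)
r(P) = P (r(P) = P**2/P = P)
(215 - 227)*(341 + r(I)) = (215 - 227)*(341 + 16) = -12*357 = -4284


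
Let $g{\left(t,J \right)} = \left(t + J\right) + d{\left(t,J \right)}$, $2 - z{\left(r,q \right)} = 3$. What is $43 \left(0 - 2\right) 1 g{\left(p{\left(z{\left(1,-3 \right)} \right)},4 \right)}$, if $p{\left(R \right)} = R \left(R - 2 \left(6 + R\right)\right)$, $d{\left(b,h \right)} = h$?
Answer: $-1634$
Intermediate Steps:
$z{\left(r,q \right)} = -1$ ($z{\left(r,q \right)} = 2 - 3 = -1$)
$p{\left(R \right)} = R \left(-12 - R\right)$ ($p{\left(R \right)} = R \left(R - \left(12 + 2 R\right)\right) = R \left(-12 - R\right)$)
$g{\left(t,J \right)} = t + 2 J$ ($g{\left(t,J \right)} = \left(t + J\right) + J = \left(J + t\right) + J = t + 2 J$)
$43 \left(0 - 2\right) 1 g{\left(p{\left(z{\left(1,-3 \right)} \right)},4 \right)} = 43 \left(0 - 2\right) 1 \left(\left(-1\right) \left(-1\right) \left(12 - 1\right) + 2 \cdot 4\right) = 43 \left(\left(-2\right) 1\right) \left(\left(-1\right) \left(-1\right) 11 + 8\right) = 43 \left(-2\right) \left(11 + 8\right) = \left(-86\right) 19 = -1634$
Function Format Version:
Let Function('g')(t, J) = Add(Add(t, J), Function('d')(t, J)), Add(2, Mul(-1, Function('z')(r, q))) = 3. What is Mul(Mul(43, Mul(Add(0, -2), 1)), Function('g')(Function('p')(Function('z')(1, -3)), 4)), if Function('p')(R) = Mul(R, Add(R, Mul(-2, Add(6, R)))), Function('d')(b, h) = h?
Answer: -1634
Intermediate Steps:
Function('z')(r, q) = -1 (Function('z')(r, q) = Add(2, Mul(-1, 3)) = Add(2, -3) = -1)
Function('p')(R) = Mul(R, Add(-12, Mul(-1, R))) (Function('p')(R) = Mul(R, Add(R, Add(-12, Mul(-2, R)))) = Mul(R, Add(-12, Mul(-1, R))))
Function('g')(t, J) = Add(t, Mul(2, J)) (Function('g')(t, J) = Add(Add(t, J), J) = Add(Add(J, t), J) = Add(t, Mul(2, J)))
Mul(Mul(43, Mul(Add(0, -2), 1)), Function('g')(Function('p')(Function('z')(1, -3)), 4)) = Mul(Mul(43, Mul(Add(0, -2), 1)), Add(Mul(-1, -1, Add(12, -1)), Mul(2, 4))) = Mul(Mul(43, Mul(-2, 1)), Add(Mul(-1, -1, 11), 8)) = Mul(Mul(43, -2), Add(11, 8)) = Mul(-86, 19) = -1634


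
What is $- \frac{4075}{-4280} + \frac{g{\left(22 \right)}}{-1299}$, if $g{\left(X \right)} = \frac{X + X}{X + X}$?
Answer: $\frac{1057829}{1111944} \approx 0.95133$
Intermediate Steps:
$g{\left(X \right)} = 1$ ($g{\left(X \right)} = \frac{2 X}{2 X} = 2 X \frac{1}{2 X} = 1$)
$- \frac{4075}{-4280} + \frac{g{\left(22 \right)}}{-1299} = - \frac{4075}{-4280} + 1 \frac{1}{-1299} = \left(-4075\right) \left(- \frac{1}{4280}\right) + 1 \left(- \frac{1}{1299}\right) = \frac{815}{856} - \frac{1}{1299} = \frac{1057829}{1111944}$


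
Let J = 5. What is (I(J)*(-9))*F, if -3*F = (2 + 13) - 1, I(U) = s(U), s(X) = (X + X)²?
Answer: 4200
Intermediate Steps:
s(X) = 4*X² (s(X) = (2*X)² = 4*X²)
I(U) = 4*U²
F = -14/3 (F = -((2 + 13) - 1)/3 = -(15 - 1)/3 = -⅓*14 = -14/3 ≈ -4.6667)
(I(J)*(-9))*F = ((4*5²)*(-9))*(-14/3) = ((4*25)*(-9))*(-14/3) = (100*(-9))*(-14/3) = -900*(-14/3) = 4200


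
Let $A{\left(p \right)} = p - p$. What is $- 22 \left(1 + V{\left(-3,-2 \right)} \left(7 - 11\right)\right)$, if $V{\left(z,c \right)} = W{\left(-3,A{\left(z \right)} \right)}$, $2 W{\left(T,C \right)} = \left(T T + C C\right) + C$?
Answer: $374$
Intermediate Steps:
$A{\left(p \right)} = 0$
$W{\left(T,C \right)} = \frac{C}{2} + \frac{C^{2}}{2} + \frac{T^{2}}{2}$ ($W{\left(T,C \right)} = \frac{\left(T T + C C\right) + C}{2} = \frac{\left(T^{2} + C^{2}\right) + C}{2} = \frac{\left(C^{2} + T^{2}\right) + C}{2} = \frac{C + C^{2} + T^{2}}{2} = \frac{C}{2} + \frac{C^{2}}{2} + \frac{T^{2}}{2}$)
$V{\left(z,c \right)} = \frac{9}{2}$ ($V{\left(z,c \right)} = \frac{1}{2} \cdot 0 + \frac{0^{2}}{2} + \frac{\left(-3\right)^{2}}{2} = 0 + \frac{1}{2} \cdot 0 + \frac{1}{2} \cdot 9 = 0 + 0 + \frac{9}{2} = \frac{9}{2}$)
$- 22 \left(1 + V{\left(-3,-2 \right)} \left(7 - 11\right)\right) = - 22 \left(1 + \frac{9 \left(7 - 11\right)}{2}\right) = - 22 \left(1 + \frac{9}{2} \left(-4\right)\right) = - 22 \left(1 - 18\right) = \left(-22\right) \left(-17\right) = 374$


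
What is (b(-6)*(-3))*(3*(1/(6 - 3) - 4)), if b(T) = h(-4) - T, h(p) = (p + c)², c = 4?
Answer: 198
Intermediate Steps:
h(p) = (4 + p)² (h(p) = (p + 4)² = (4 + p)²)
b(T) = -T (b(T) = (4 - 4)² - T = 0² - T = 0 - T = -T)
(b(-6)*(-3))*(3*(1/(6 - 3) - 4)) = (-1*(-6)*(-3))*(3*(1/(6 - 3) - 4)) = (6*(-3))*(3*(1/3 - 4)) = -54*(⅓ - 4) = -54*(-11)/3 = -18*(-11) = 198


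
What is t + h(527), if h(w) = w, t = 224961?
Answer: 225488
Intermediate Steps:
t + h(527) = 224961 + 527 = 225488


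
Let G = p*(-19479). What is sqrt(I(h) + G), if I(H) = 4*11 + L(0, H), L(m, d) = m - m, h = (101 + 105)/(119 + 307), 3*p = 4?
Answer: 2*I*sqrt(6482) ≈ 161.02*I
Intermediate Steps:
p = 4/3 (p = (1/3)*4 = 4/3 ≈ 1.3333)
h = 103/213 (h = 206/426 = 206*(1/426) = 103/213 ≈ 0.48357)
L(m, d) = 0
I(H) = 44 (I(H) = 4*11 + 0 = 44 + 0 = 44)
G = -25972 (G = (4/3)*(-19479) = -25972)
sqrt(I(h) + G) = sqrt(44 - 25972) = sqrt(-25928) = 2*I*sqrt(6482)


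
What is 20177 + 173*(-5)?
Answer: 19312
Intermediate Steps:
20177 + 173*(-5) = 20177 - 865 = 19312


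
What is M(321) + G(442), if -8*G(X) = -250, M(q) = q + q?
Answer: 2693/4 ≈ 673.25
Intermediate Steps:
M(q) = 2*q
G(X) = 125/4 (G(X) = -⅛*(-250) = 125/4)
M(321) + G(442) = 2*321 + 125/4 = 642 + 125/4 = 2693/4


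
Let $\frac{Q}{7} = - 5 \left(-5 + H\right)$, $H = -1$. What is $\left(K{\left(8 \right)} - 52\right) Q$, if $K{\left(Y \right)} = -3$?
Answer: $-11550$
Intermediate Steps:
$Q = 210$ ($Q = 7 \left(- 5 \left(-5 - 1\right)\right) = 7 \left(\left(-5\right) \left(-6\right)\right) = 7 \cdot 30 = 210$)
$\left(K{\left(8 \right)} - 52\right) Q = \left(-3 - 52\right) 210 = \left(-55\right) 210 = -11550$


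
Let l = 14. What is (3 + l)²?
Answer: 289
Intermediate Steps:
(3 + l)² = (3 + 14)² = 17² = 289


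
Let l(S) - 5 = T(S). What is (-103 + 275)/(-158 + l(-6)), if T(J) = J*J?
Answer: -172/117 ≈ -1.4701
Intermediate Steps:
T(J) = J²
l(S) = 5 + S²
(-103 + 275)/(-158 + l(-6)) = (-103 + 275)/(-158 + (5 + (-6)²)) = 172/(-158 + (5 + 36)) = 172/(-158 + 41) = 172/(-117) = 172*(-1/117) = -172/117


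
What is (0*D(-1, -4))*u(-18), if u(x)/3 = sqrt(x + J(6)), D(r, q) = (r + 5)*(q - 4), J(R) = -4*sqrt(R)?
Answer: 0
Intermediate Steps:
D(r, q) = (-4 + q)*(5 + r) (D(r, q) = (5 + r)*(-4 + q) = (-4 + q)*(5 + r))
u(x) = 3*sqrt(x - 4*sqrt(6))
(0*D(-1, -4))*u(-18) = (0*(-20 - 4*(-1) + 5*(-4) - 4*(-1)))*(3*sqrt(-18 - 4*sqrt(6))) = (0*(-20 + 4 - 20 + 4))*(3*sqrt(-18 - 4*sqrt(6))) = (0*(-32))*(3*sqrt(-18 - 4*sqrt(6))) = 0*(3*sqrt(-18 - 4*sqrt(6))) = 0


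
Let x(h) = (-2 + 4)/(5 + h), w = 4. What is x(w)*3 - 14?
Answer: -40/3 ≈ -13.333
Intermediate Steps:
x(h) = 2/(5 + h)
x(w)*3 - 14 = (2/(5 + 4))*3 - 14 = (2/9)*3 - 14 = ⅔ - 14 = -40/3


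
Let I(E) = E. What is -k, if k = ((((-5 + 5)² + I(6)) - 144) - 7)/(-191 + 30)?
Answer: -145/161 ≈ -0.90062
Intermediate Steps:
k = 145/161 (k = ((((-5 + 5)² + 6) - 144) - 7)/(-191 + 30) = (((0² + 6) - 144) - 7)/(-161) = (((0 + 6) - 144) - 7)*(-1/161) = ((6 - 144) - 7)*(-1/161) = (-138 - 7)*(-1/161) = -145*(-1/161) = 145/161 ≈ 0.90062)
-k = -1*145/161 = -145/161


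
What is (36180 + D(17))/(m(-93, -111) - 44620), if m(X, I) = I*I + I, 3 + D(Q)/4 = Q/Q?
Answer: -18086/16205 ≈ -1.1161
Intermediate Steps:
D(Q) = -8 (D(Q) = -12 + 4*(Q/Q) = -12 + 4*1 = -12 + 4 = -8)
m(X, I) = I + I² (m(X, I) = I² + I = I + I²)
(36180 + D(17))/(m(-93, -111) - 44620) = (36180 - 8)/(-111*(1 - 111) - 44620) = 36172/(-111*(-110) - 44620) = 36172/(12210 - 44620) = 36172/(-32410) = 36172*(-1/32410) = -18086/16205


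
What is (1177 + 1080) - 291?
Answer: 1966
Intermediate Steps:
(1177 + 1080) - 291 = 2257 - 291 = 1966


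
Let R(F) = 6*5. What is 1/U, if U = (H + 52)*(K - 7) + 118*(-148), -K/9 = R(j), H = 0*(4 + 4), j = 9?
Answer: -1/31868 ≈ -3.1379e-5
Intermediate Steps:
R(F) = 30
H = 0 (H = 0*8 = 0)
K = -270 (K = -9*30 = -270)
U = -31868 (U = (0 + 52)*(-270 - 7) + 118*(-148) = 52*(-277) - 17464 = -14404 - 17464 = -31868)
1/U = 1/(-31868) = -1/31868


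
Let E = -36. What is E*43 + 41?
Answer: -1507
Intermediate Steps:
E*43 + 41 = -36*43 + 41 = -1548 + 41 = -1507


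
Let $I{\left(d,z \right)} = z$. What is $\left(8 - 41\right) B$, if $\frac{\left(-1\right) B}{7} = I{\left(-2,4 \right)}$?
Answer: $924$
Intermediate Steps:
$B = -28$ ($B = \left(-7\right) 4 = -28$)
$\left(8 - 41\right) B = \left(8 - 41\right) \left(-28\right) = \left(-33\right) \left(-28\right) = 924$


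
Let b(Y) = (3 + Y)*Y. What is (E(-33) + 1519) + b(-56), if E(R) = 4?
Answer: 4491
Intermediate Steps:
b(Y) = Y*(3 + Y)
(E(-33) + 1519) + b(-56) = (4 + 1519) - 56*(3 - 56) = 1523 - 56*(-53) = 1523 + 2968 = 4491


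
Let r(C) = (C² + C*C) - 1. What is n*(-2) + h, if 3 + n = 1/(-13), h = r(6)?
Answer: 1003/13 ≈ 77.154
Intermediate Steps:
r(C) = -1 + 2*C² (r(C) = (C² + C²) - 1 = 2*C² - 1 = -1 + 2*C²)
h = 71 (h = -1 + 2*6² = -1 + 2*36 = -1 + 72 = 71)
n = -40/13 (n = -3 + 1/(-13) = -3 - 1/13 = -40/13 ≈ -3.0769)
n*(-2) + h = -40/13*(-2) + 71 = 80/13 + 71 = 1003/13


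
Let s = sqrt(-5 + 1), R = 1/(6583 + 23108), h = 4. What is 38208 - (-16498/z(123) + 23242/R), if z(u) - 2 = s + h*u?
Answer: -42099339216637/61010 - 8249*I/61010 ≈ -6.9004e+8 - 0.13521*I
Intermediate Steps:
R = 1/29691 ≈ 3.3680e-5
s = 2*I (s = sqrt(-4) = 2*I ≈ 2.0*I)
z(u) = 2 + 2*I + 4*u (z(u) = 2 + (2*I + 4*u) = 2 + 2*I + 4*u)
38208 - (-16498/z(123) + 23242/R) = 38208 - (-16498/(2 + 2*I + 4*123) + 23242/(1/29691)) = 38208 - (-16498/(2 + 2*I + 492) + 23242*29691) = 38208 - (-16498*(494 - 2*I)/244040 + 690078222) = 38208 - (-8249*(494 - 2*I)/122020 + 690078222) = 38208 - (690078222 - 8249*(494 - 2*I)/122020) = 38208 + (-690078222 + 8249*(494 - 2*I)/122020) = -690040014 + 8249*(494 - 2*I)/122020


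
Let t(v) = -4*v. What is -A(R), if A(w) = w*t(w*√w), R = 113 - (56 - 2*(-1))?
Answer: 12100*√55 ≈ 89736.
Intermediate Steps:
R = 55 (R = 113 - (56 - 1*(-2)) = 113 - (56 + 2) = 113 - 1*58 = 113 - 58 = 55)
A(w) = -4*w^(5/2) (A(w) = w*(-4*w*√w) = w*(-4*w^(3/2)) = -4*w^(5/2))
-A(R) = -(-4)*55^(5/2) = -(-4)*3025*√55 = -(-12100)*√55 = 12100*√55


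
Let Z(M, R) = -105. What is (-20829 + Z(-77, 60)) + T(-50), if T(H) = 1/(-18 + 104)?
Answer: -1800323/86 ≈ -20934.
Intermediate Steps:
T(H) = 1/86
(-20829 + Z(-77, 60)) + T(-50) = (-20829 - 105) + 1/86 = -20934 + 1/86 = -1800323/86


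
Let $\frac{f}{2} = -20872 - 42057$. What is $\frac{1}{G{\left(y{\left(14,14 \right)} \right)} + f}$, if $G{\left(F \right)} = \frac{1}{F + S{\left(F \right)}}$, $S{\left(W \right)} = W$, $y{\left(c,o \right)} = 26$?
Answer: $- \frac{52}{6544615} \approx -7.9455 \cdot 10^{-6}$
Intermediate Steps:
$f = -125858$ ($f = 2 \left(-20872 - 42057\right) = 2 \left(-62929\right) = -125858$)
$G{\left(F \right)} = \frac{1}{2 F}$ ($G{\left(F \right)} = \frac{1}{F + F} = \frac{1}{2 F}$)
$\frac{1}{G{\left(y{\left(14,14 \right)} \right)} + f} = \frac{1}{\frac{1}{2 \cdot 26} - 125858} = \frac{1}{\frac{1}{2} \cdot \frac{1}{26} - 125858} = \frac{1}{\frac{1}{52} - 125858} = \frac{1}{- \frac{6544615}{52}} = - \frac{52}{6544615}$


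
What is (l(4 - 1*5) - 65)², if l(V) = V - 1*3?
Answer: 4761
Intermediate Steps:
l(V) = -3 + V (l(V) = V - 3 = -3 + V)
(l(4 - 1*5) - 65)² = ((-3 + (4 - 1*5)) - 65)² = ((-3 + (4 - 5)) - 65)² = ((-3 - 1) - 65)² = (-4 - 65)² = (-69)² = 4761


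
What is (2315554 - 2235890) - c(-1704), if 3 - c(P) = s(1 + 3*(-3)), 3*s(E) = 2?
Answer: 238985/3 ≈ 79662.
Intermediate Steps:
s(E) = 2/3 (s(E) = (1/3)*2 = 2/3)
c(P) = 7/3 (c(P) = 3 - 1*2/3 = 3 - 2/3 = 7/3)
(2315554 - 2235890) - c(-1704) = (2315554 - 2235890) - 1*7/3 = 79664 - 7/3 = 238985/3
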